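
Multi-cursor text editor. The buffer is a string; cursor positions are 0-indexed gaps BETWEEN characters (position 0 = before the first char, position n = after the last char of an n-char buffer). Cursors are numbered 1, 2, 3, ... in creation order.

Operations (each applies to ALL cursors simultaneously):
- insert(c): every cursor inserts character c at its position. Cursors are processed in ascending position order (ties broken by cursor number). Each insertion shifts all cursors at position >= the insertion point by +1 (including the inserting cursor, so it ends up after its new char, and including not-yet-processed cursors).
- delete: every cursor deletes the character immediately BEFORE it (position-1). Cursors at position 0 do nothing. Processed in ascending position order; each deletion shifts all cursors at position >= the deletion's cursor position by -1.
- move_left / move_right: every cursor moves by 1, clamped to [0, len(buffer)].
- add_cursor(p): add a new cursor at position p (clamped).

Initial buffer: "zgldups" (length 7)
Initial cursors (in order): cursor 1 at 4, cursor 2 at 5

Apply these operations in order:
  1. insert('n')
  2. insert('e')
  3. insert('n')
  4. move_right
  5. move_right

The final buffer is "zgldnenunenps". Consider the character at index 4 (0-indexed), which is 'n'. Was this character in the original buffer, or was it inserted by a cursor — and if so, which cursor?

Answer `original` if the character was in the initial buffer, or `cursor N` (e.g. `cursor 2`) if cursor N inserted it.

After op 1 (insert('n')): buffer="zgldnunps" (len 9), cursors c1@5 c2@7, authorship ....1.2..
After op 2 (insert('e')): buffer="zgldneuneps" (len 11), cursors c1@6 c2@9, authorship ....11.22..
After op 3 (insert('n')): buffer="zgldnenunenps" (len 13), cursors c1@7 c2@11, authorship ....111.222..
After op 4 (move_right): buffer="zgldnenunenps" (len 13), cursors c1@8 c2@12, authorship ....111.222..
After op 5 (move_right): buffer="zgldnenunenps" (len 13), cursors c1@9 c2@13, authorship ....111.222..
Authorship (.=original, N=cursor N): . . . . 1 1 1 . 2 2 2 . .
Index 4: author = 1

Answer: cursor 1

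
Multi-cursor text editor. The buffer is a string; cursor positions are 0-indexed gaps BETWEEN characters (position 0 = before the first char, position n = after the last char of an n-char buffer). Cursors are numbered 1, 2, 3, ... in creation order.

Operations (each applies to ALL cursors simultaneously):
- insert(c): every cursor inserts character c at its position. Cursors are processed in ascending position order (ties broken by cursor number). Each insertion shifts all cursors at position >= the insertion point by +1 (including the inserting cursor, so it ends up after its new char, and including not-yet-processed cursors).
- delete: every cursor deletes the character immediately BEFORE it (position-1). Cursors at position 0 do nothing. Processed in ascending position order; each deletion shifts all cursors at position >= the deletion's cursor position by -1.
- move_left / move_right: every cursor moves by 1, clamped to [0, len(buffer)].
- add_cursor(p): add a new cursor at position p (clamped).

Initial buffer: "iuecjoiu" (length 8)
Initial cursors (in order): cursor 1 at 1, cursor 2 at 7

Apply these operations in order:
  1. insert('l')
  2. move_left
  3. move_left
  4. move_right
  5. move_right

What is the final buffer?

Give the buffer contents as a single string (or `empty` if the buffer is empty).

Answer: iluecjoilu

Derivation:
After op 1 (insert('l')): buffer="iluecjoilu" (len 10), cursors c1@2 c2@9, authorship .1......2.
After op 2 (move_left): buffer="iluecjoilu" (len 10), cursors c1@1 c2@8, authorship .1......2.
After op 3 (move_left): buffer="iluecjoilu" (len 10), cursors c1@0 c2@7, authorship .1......2.
After op 4 (move_right): buffer="iluecjoilu" (len 10), cursors c1@1 c2@8, authorship .1......2.
After op 5 (move_right): buffer="iluecjoilu" (len 10), cursors c1@2 c2@9, authorship .1......2.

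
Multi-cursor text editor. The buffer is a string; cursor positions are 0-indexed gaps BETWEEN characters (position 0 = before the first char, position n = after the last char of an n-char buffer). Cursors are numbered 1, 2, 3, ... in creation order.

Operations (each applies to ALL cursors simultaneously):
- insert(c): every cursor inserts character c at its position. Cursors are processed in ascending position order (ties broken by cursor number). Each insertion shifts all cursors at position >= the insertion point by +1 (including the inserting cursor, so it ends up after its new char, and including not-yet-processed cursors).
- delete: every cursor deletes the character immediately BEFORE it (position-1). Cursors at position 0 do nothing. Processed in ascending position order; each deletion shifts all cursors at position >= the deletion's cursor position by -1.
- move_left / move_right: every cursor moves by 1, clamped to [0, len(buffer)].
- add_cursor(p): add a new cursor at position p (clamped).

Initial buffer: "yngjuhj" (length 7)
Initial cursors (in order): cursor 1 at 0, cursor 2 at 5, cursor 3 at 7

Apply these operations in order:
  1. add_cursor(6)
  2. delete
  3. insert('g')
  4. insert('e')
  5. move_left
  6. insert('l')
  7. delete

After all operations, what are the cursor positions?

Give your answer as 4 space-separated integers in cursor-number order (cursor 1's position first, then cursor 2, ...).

After op 1 (add_cursor(6)): buffer="yngjuhj" (len 7), cursors c1@0 c2@5 c4@6 c3@7, authorship .......
After op 2 (delete): buffer="yngj" (len 4), cursors c1@0 c2@4 c3@4 c4@4, authorship ....
After op 3 (insert('g')): buffer="gyngjggg" (len 8), cursors c1@1 c2@8 c3@8 c4@8, authorship 1....234
After op 4 (insert('e')): buffer="geyngjgggeee" (len 12), cursors c1@2 c2@12 c3@12 c4@12, authorship 11....234234
After op 5 (move_left): buffer="geyngjgggeee" (len 12), cursors c1@1 c2@11 c3@11 c4@11, authorship 11....234234
After op 6 (insert('l')): buffer="gleyngjgggeellle" (len 16), cursors c1@2 c2@15 c3@15 c4@15, authorship 111....234232344
After op 7 (delete): buffer="geyngjgggeee" (len 12), cursors c1@1 c2@11 c3@11 c4@11, authorship 11....234234

Answer: 1 11 11 11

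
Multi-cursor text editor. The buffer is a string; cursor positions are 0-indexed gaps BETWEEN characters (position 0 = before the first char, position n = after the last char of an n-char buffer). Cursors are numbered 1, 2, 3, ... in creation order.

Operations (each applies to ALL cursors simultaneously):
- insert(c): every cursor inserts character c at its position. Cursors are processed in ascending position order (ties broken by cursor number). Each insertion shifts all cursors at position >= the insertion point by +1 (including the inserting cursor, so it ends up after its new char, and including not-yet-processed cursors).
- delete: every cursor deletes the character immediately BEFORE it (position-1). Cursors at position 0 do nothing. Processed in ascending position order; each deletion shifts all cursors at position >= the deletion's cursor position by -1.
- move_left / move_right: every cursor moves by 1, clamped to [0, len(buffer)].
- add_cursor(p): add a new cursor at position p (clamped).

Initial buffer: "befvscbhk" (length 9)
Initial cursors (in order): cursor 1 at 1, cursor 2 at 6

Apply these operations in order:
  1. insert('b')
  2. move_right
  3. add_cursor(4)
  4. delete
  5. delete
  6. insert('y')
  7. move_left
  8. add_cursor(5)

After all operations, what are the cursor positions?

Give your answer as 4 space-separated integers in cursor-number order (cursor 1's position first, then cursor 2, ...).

Answer: 1 5 1 5

Derivation:
After op 1 (insert('b')): buffer="bbefvscbbhk" (len 11), cursors c1@2 c2@8, authorship .1.....2...
After op 2 (move_right): buffer="bbefvscbbhk" (len 11), cursors c1@3 c2@9, authorship .1.....2...
After op 3 (add_cursor(4)): buffer="bbefvscbbhk" (len 11), cursors c1@3 c3@4 c2@9, authorship .1.....2...
After op 4 (delete): buffer="bbvscbhk" (len 8), cursors c1@2 c3@2 c2@6, authorship .1...2..
After op 5 (delete): buffer="vschk" (len 5), cursors c1@0 c3@0 c2@3, authorship .....
After op 6 (insert('y')): buffer="yyvscyhk" (len 8), cursors c1@2 c3@2 c2@6, authorship 13...2..
After op 7 (move_left): buffer="yyvscyhk" (len 8), cursors c1@1 c3@1 c2@5, authorship 13...2..
After op 8 (add_cursor(5)): buffer="yyvscyhk" (len 8), cursors c1@1 c3@1 c2@5 c4@5, authorship 13...2..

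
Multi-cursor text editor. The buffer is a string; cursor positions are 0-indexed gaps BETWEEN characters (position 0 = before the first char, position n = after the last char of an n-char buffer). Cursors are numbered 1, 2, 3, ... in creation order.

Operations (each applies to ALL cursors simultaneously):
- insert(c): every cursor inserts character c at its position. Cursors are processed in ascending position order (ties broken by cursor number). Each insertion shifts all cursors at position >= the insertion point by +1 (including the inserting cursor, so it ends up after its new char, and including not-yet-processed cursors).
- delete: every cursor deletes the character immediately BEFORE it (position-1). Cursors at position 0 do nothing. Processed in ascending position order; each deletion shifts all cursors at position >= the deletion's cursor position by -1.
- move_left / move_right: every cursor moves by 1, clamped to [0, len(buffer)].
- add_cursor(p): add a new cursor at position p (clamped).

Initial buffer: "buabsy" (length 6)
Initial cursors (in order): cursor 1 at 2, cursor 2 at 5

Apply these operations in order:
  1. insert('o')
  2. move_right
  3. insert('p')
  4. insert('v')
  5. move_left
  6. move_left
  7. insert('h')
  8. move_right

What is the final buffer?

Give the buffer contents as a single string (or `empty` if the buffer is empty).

After op 1 (insert('o')): buffer="buoabsoy" (len 8), cursors c1@3 c2@7, authorship ..1...2.
After op 2 (move_right): buffer="buoabsoy" (len 8), cursors c1@4 c2@8, authorship ..1...2.
After op 3 (insert('p')): buffer="buoapbsoyp" (len 10), cursors c1@5 c2@10, authorship ..1.1..2.2
After op 4 (insert('v')): buffer="buoapvbsoypv" (len 12), cursors c1@6 c2@12, authorship ..1.11..2.22
After op 5 (move_left): buffer="buoapvbsoypv" (len 12), cursors c1@5 c2@11, authorship ..1.11..2.22
After op 6 (move_left): buffer="buoapvbsoypv" (len 12), cursors c1@4 c2@10, authorship ..1.11..2.22
After op 7 (insert('h')): buffer="buoahpvbsoyhpv" (len 14), cursors c1@5 c2@12, authorship ..1.111..2.222
After op 8 (move_right): buffer="buoahpvbsoyhpv" (len 14), cursors c1@6 c2@13, authorship ..1.111..2.222

Answer: buoahpvbsoyhpv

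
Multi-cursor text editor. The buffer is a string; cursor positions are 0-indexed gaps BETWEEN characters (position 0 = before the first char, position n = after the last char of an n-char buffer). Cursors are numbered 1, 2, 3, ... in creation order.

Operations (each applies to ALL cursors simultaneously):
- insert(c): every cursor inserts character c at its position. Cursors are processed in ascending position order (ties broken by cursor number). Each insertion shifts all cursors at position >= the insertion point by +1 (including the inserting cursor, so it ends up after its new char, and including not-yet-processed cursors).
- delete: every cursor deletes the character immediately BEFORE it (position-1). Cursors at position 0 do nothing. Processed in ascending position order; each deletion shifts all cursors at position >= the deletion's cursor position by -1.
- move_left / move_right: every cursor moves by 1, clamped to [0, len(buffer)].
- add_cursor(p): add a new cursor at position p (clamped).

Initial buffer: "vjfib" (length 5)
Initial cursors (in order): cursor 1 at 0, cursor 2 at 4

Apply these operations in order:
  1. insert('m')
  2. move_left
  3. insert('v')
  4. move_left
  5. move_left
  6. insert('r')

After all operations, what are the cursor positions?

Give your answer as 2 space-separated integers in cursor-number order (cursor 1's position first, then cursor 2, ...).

After op 1 (insert('m')): buffer="mvjfimb" (len 7), cursors c1@1 c2@6, authorship 1....2.
After op 2 (move_left): buffer="mvjfimb" (len 7), cursors c1@0 c2@5, authorship 1....2.
After op 3 (insert('v')): buffer="vmvjfivmb" (len 9), cursors c1@1 c2@7, authorship 11....22.
After op 4 (move_left): buffer="vmvjfivmb" (len 9), cursors c1@0 c2@6, authorship 11....22.
After op 5 (move_left): buffer="vmvjfivmb" (len 9), cursors c1@0 c2@5, authorship 11....22.
After op 6 (insert('r')): buffer="rvmvjfrivmb" (len 11), cursors c1@1 c2@7, authorship 111...2.22.

Answer: 1 7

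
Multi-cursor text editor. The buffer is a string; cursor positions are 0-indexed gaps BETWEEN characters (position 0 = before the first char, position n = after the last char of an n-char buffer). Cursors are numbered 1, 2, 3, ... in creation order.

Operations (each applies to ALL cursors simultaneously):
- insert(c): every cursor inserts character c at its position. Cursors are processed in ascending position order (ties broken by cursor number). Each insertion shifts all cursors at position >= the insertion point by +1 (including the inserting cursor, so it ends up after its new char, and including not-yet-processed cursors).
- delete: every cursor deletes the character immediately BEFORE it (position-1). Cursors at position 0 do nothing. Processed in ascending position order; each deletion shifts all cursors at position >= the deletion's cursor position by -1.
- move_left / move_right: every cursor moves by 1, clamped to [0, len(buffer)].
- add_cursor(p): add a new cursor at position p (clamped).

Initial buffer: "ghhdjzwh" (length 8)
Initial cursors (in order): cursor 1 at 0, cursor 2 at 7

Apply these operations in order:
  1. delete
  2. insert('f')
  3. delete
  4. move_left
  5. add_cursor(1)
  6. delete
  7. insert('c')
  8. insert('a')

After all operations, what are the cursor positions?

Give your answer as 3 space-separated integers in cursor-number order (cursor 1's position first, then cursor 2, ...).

After op 1 (delete): buffer="ghhdjzh" (len 7), cursors c1@0 c2@6, authorship .......
After op 2 (insert('f')): buffer="fghhdjzfh" (len 9), cursors c1@1 c2@8, authorship 1......2.
After op 3 (delete): buffer="ghhdjzh" (len 7), cursors c1@0 c2@6, authorship .......
After op 4 (move_left): buffer="ghhdjzh" (len 7), cursors c1@0 c2@5, authorship .......
After op 5 (add_cursor(1)): buffer="ghhdjzh" (len 7), cursors c1@0 c3@1 c2@5, authorship .......
After op 6 (delete): buffer="hhdzh" (len 5), cursors c1@0 c3@0 c2@3, authorship .....
After op 7 (insert('c')): buffer="cchhdczh" (len 8), cursors c1@2 c3@2 c2@6, authorship 13...2..
After op 8 (insert('a')): buffer="ccaahhdcazh" (len 11), cursors c1@4 c3@4 c2@9, authorship 1313...22..

Answer: 4 9 4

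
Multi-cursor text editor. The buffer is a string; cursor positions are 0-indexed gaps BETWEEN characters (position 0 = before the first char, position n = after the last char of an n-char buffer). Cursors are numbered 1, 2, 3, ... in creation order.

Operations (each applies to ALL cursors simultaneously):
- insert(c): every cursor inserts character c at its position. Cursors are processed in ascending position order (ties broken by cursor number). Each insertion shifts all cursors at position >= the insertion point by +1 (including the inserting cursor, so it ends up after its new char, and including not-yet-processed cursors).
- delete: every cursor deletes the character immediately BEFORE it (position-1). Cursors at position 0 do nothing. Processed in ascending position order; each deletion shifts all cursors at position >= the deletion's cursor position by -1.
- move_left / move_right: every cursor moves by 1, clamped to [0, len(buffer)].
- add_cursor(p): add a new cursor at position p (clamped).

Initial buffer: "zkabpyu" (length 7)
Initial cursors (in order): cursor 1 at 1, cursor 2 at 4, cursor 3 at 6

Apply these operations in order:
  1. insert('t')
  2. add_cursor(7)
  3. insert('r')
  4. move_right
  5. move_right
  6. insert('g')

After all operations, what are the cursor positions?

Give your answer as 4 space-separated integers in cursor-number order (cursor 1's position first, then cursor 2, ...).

After op 1 (insert('t')): buffer="ztkabtpytu" (len 10), cursors c1@2 c2@6 c3@9, authorship .1...2..3.
After op 2 (add_cursor(7)): buffer="ztkabtpytu" (len 10), cursors c1@2 c2@6 c4@7 c3@9, authorship .1...2..3.
After op 3 (insert('r')): buffer="ztrkabtrprytru" (len 14), cursors c1@3 c2@8 c4@10 c3@13, authorship .11...22.4.33.
After op 4 (move_right): buffer="ztrkabtrprytru" (len 14), cursors c1@4 c2@9 c4@11 c3@14, authorship .11...22.4.33.
After op 5 (move_right): buffer="ztrkabtrprytru" (len 14), cursors c1@5 c2@10 c4@12 c3@14, authorship .11...22.4.33.
After op 6 (insert('g')): buffer="ztrkagbtrprgytgrug" (len 18), cursors c1@6 c2@12 c4@15 c3@18, authorship .11..1.22.42.343.3

Answer: 6 12 18 15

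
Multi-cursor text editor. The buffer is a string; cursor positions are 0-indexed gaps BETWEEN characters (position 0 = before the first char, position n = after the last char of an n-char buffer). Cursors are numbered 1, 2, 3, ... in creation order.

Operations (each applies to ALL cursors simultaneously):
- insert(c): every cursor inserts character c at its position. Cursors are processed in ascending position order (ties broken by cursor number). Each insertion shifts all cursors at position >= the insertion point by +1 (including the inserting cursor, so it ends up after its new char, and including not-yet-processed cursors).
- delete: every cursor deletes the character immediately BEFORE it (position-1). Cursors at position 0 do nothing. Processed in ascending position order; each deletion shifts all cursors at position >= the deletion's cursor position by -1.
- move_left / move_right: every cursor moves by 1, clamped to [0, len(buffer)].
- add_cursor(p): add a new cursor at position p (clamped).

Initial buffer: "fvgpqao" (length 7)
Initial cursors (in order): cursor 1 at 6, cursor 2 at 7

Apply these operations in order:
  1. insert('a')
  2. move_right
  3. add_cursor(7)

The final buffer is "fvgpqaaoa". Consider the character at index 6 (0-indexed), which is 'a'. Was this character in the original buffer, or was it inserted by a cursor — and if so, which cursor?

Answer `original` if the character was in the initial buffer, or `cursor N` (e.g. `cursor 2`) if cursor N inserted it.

After op 1 (insert('a')): buffer="fvgpqaaoa" (len 9), cursors c1@7 c2@9, authorship ......1.2
After op 2 (move_right): buffer="fvgpqaaoa" (len 9), cursors c1@8 c2@9, authorship ......1.2
After op 3 (add_cursor(7)): buffer="fvgpqaaoa" (len 9), cursors c3@7 c1@8 c2@9, authorship ......1.2
Authorship (.=original, N=cursor N): . . . . . . 1 . 2
Index 6: author = 1

Answer: cursor 1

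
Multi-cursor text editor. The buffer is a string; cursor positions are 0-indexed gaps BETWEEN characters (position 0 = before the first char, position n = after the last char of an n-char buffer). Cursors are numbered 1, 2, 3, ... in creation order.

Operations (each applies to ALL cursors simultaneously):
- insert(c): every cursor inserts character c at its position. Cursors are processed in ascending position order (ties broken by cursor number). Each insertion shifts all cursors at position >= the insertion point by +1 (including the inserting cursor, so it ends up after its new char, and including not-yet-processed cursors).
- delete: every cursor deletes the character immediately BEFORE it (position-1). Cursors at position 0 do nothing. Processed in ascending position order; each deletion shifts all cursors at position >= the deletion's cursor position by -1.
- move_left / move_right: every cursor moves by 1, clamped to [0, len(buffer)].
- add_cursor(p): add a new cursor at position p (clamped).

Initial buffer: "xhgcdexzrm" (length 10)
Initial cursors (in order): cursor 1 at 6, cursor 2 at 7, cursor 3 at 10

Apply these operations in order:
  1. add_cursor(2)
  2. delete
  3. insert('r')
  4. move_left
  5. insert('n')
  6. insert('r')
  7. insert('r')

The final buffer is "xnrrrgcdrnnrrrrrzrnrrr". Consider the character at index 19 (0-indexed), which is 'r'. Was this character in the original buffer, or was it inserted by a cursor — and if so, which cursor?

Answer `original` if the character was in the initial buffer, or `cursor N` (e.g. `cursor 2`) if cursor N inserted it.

Answer: cursor 3

Derivation:
After op 1 (add_cursor(2)): buffer="xhgcdexzrm" (len 10), cursors c4@2 c1@6 c2@7 c3@10, authorship ..........
After op 2 (delete): buffer="xgcdzr" (len 6), cursors c4@1 c1@4 c2@4 c3@6, authorship ......
After op 3 (insert('r')): buffer="xrgcdrrzrr" (len 10), cursors c4@2 c1@7 c2@7 c3@10, authorship .4...12..3
After op 4 (move_left): buffer="xrgcdrrzrr" (len 10), cursors c4@1 c1@6 c2@6 c3@9, authorship .4...12..3
After op 5 (insert('n')): buffer="xnrgcdrnnrzrnr" (len 14), cursors c4@2 c1@9 c2@9 c3@13, authorship .44...1122..33
After op 6 (insert('r')): buffer="xnrrgcdrnnrrrzrnrr" (len 18), cursors c4@3 c1@12 c2@12 c3@17, authorship .444...112122..333
After op 7 (insert('r')): buffer="xnrrrgcdrnnrrrrrzrnrrr" (len 22), cursors c4@4 c1@15 c2@15 c3@21, authorship .4444...11212122..3333
Authorship (.=original, N=cursor N): . 4 4 4 4 . . . 1 1 2 1 2 1 2 2 . . 3 3 3 3
Index 19: author = 3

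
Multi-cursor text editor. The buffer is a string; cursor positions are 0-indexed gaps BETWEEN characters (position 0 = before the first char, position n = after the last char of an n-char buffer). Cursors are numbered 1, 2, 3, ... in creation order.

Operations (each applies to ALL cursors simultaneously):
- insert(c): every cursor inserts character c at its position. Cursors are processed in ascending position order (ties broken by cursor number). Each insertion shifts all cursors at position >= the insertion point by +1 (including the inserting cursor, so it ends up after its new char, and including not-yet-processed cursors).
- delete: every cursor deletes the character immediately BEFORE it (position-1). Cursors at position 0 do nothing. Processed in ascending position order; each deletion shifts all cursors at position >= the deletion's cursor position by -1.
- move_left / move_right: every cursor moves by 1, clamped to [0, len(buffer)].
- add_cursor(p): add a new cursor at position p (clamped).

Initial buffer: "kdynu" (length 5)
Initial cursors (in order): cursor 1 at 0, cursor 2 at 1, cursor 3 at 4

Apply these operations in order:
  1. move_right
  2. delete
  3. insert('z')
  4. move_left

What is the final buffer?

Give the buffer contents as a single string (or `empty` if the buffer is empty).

After op 1 (move_right): buffer="kdynu" (len 5), cursors c1@1 c2@2 c3@5, authorship .....
After op 2 (delete): buffer="yn" (len 2), cursors c1@0 c2@0 c3@2, authorship ..
After op 3 (insert('z')): buffer="zzynz" (len 5), cursors c1@2 c2@2 c3@5, authorship 12..3
After op 4 (move_left): buffer="zzynz" (len 5), cursors c1@1 c2@1 c3@4, authorship 12..3

Answer: zzynz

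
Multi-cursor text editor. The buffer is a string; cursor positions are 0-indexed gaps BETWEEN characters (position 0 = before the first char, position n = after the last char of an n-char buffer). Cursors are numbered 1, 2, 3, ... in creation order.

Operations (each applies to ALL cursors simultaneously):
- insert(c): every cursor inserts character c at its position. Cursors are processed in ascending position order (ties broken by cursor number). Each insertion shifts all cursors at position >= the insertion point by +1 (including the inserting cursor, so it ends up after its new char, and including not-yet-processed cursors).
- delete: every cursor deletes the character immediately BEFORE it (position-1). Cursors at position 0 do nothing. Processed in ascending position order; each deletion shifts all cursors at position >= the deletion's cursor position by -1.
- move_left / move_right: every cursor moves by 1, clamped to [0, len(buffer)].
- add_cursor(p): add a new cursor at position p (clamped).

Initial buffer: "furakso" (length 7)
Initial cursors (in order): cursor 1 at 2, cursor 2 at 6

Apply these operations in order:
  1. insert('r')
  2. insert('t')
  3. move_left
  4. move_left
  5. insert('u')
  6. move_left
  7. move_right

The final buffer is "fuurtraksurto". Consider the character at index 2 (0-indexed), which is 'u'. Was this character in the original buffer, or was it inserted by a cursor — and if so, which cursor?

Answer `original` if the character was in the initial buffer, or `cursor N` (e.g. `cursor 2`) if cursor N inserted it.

After op 1 (insert('r')): buffer="furraksro" (len 9), cursors c1@3 c2@8, authorship ..1....2.
After op 2 (insert('t')): buffer="furtraksrto" (len 11), cursors c1@4 c2@10, authorship ..11....22.
After op 3 (move_left): buffer="furtraksrto" (len 11), cursors c1@3 c2@9, authorship ..11....22.
After op 4 (move_left): buffer="furtraksrto" (len 11), cursors c1@2 c2@8, authorship ..11....22.
After op 5 (insert('u')): buffer="fuurtraksurto" (len 13), cursors c1@3 c2@10, authorship ..111....222.
After op 6 (move_left): buffer="fuurtraksurto" (len 13), cursors c1@2 c2@9, authorship ..111....222.
After op 7 (move_right): buffer="fuurtraksurto" (len 13), cursors c1@3 c2@10, authorship ..111....222.
Authorship (.=original, N=cursor N): . . 1 1 1 . . . . 2 2 2 .
Index 2: author = 1

Answer: cursor 1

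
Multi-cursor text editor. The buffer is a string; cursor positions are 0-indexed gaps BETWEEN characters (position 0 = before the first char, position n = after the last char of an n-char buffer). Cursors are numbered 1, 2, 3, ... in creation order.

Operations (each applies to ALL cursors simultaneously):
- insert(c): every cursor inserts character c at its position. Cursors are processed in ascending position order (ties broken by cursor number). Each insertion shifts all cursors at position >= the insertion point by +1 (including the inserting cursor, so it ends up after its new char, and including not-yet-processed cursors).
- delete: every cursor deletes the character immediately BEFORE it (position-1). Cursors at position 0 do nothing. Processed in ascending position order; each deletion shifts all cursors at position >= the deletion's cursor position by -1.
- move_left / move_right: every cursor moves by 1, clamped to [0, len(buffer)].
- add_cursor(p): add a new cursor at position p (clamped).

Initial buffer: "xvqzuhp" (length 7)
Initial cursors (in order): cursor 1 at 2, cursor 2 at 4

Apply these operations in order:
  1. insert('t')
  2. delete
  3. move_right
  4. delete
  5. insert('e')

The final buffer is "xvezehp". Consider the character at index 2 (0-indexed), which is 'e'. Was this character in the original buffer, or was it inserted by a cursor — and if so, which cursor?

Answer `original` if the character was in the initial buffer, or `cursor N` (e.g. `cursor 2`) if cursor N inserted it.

After op 1 (insert('t')): buffer="xvtqztuhp" (len 9), cursors c1@3 c2@6, authorship ..1..2...
After op 2 (delete): buffer="xvqzuhp" (len 7), cursors c1@2 c2@4, authorship .......
After op 3 (move_right): buffer="xvqzuhp" (len 7), cursors c1@3 c2@5, authorship .......
After op 4 (delete): buffer="xvzhp" (len 5), cursors c1@2 c2@3, authorship .....
After op 5 (insert('e')): buffer="xvezehp" (len 7), cursors c1@3 c2@5, authorship ..1.2..
Authorship (.=original, N=cursor N): . . 1 . 2 . .
Index 2: author = 1

Answer: cursor 1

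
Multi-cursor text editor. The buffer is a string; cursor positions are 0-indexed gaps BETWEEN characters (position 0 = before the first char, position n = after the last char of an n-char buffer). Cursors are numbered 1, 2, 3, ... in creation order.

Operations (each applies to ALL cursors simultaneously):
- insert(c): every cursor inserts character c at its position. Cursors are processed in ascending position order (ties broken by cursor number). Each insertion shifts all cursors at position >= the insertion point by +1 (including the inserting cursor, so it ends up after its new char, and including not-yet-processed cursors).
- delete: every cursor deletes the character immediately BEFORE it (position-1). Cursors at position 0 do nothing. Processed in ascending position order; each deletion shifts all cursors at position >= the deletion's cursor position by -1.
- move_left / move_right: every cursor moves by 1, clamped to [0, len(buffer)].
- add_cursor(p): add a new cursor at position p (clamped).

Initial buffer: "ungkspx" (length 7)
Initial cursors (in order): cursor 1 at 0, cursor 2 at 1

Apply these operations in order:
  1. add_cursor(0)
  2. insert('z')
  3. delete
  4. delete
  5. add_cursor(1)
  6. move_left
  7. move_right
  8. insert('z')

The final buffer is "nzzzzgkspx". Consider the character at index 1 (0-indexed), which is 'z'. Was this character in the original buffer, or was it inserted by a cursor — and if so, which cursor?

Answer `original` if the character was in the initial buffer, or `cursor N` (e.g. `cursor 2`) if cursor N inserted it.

Answer: cursor 1

Derivation:
After op 1 (add_cursor(0)): buffer="ungkspx" (len 7), cursors c1@0 c3@0 c2@1, authorship .......
After op 2 (insert('z')): buffer="zzuzngkspx" (len 10), cursors c1@2 c3@2 c2@4, authorship 13.2......
After op 3 (delete): buffer="ungkspx" (len 7), cursors c1@0 c3@0 c2@1, authorship .......
After op 4 (delete): buffer="ngkspx" (len 6), cursors c1@0 c2@0 c3@0, authorship ......
After op 5 (add_cursor(1)): buffer="ngkspx" (len 6), cursors c1@0 c2@0 c3@0 c4@1, authorship ......
After op 6 (move_left): buffer="ngkspx" (len 6), cursors c1@0 c2@0 c3@0 c4@0, authorship ......
After op 7 (move_right): buffer="ngkspx" (len 6), cursors c1@1 c2@1 c3@1 c4@1, authorship ......
After op 8 (insert('z')): buffer="nzzzzgkspx" (len 10), cursors c1@5 c2@5 c3@5 c4@5, authorship .1234.....
Authorship (.=original, N=cursor N): . 1 2 3 4 . . . . .
Index 1: author = 1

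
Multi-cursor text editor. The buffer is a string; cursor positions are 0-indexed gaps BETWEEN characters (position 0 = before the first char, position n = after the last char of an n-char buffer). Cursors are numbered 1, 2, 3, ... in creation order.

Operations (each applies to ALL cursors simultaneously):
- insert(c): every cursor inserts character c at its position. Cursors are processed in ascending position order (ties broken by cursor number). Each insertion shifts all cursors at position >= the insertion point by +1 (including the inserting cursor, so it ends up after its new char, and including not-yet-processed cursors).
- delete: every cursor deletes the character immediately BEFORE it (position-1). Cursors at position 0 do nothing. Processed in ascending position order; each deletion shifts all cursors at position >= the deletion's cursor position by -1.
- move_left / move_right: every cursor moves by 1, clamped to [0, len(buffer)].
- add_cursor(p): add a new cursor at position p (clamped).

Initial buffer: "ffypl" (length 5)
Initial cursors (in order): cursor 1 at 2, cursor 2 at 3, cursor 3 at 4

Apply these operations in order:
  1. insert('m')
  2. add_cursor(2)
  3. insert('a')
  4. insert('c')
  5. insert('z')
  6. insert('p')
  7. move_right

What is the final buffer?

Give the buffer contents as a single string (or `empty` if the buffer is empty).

Answer: ffaczpmaczpymaczppmaczpl

Derivation:
After op 1 (insert('m')): buffer="ffmympml" (len 8), cursors c1@3 c2@5 c3@7, authorship ..1.2.3.
After op 2 (add_cursor(2)): buffer="ffmympml" (len 8), cursors c4@2 c1@3 c2@5 c3@7, authorship ..1.2.3.
After op 3 (insert('a')): buffer="ffamaymapmal" (len 12), cursors c4@3 c1@5 c2@8 c3@11, authorship ..411.22.33.
After op 4 (insert('c')): buffer="ffacmacymacpmacl" (len 16), cursors c4@4 c1@7 c2@11 c3@15, authorship ..44111.222.333.
After op 5 (insert('z')): buffer="ffaczmaczymaczpmaczl" (len 20), cursors c4@5 c1@9 c2@14 c3@19, authorship ..4441111.2222.3333.
After op 6 (insert('p')): buffer="ffaczpmaczpymaczppmaczpl" (len 24), cursors c4@6 c1@11 c2@17 c3@23, authorship ..444411111.22222.33333.
After op 7 (move_right): buffer="ffaczpmaczpymaczppmaczpl" (len 24), cursors c4@7 c1@12 c2@18 c3@24, authorship ..444411111.22222.33333.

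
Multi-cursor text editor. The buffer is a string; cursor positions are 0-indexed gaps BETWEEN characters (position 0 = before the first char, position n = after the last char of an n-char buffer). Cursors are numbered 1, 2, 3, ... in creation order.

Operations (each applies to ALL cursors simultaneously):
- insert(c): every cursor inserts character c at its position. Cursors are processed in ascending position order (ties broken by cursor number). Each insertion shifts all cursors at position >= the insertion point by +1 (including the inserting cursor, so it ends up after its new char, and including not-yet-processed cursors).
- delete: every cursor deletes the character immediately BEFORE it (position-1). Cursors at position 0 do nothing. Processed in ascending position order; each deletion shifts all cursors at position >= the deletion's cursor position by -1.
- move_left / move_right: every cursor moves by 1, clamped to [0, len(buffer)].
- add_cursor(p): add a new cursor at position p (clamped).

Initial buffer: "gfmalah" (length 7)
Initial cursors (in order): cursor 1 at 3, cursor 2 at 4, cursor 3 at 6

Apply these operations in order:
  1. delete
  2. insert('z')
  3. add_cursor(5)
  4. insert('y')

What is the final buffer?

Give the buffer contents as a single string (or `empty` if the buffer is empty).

After op 1 (delete): buffer="gflh" (len 4), cursors c1@2 c2@2 c3@3, authorship ....
After op 2 (insert('z')): buffer="gfzzlzh" (len 7), cursors c1@4 c2@4 c3@6, authorship ..12.3.
After op 3 (add_cursor(5)): buffer="gfzzlzh" (len 7), cursors c1@4 c2@4 c4@5 c3@6, authorship ..12.3.
After op 4 (insert('y')): buffer="gfzzyylyzyh" (len 11), cursors c1@6 c2@6 c4@8 c3@10, authorship ..1212.433.

Answer: gfzzyylyzyh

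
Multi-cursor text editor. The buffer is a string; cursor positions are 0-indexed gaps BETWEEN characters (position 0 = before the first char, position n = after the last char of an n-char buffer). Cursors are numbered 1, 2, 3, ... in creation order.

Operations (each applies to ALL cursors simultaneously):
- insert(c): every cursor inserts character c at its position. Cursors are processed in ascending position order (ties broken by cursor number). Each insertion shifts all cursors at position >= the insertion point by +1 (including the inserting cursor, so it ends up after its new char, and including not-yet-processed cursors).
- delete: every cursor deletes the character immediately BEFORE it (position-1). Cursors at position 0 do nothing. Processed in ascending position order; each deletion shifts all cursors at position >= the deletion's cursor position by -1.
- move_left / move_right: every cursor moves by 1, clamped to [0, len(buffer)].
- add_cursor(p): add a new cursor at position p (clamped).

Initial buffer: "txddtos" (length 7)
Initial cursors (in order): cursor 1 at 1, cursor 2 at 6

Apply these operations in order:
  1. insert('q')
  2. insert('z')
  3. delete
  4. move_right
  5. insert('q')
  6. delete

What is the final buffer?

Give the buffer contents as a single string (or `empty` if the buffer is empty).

After op 1 (insert('q')): buffer="tqxddtoqs" (len 9), cursors c1@2 c2@8, authorship .1.....2.
After op 2 (insert('z')): buffer="tqzxddtoqzs" (len 11), cursors c1@3 c2@10, authorship .11.....22.
After op 3 (delete): buffer="tqxddtoqs" (len 9), cursors c1@2 c2@8, authorship .1.....2.
After op 4 (move_right): buffer="tqxddtoqs" (len 9), cursors c1@3 c2@9, authorship .1.....2.
After op 5 (insert('q')): buffer="tqxqddtoqsq" (len 11), cursors c1@4 c2@11, authorship .1.1....2.2
After op 6 (delete): buffer="tqxddtoqs" (len 9), cursors c1@3 c2@9, authorship .1.....2.

Answer: tqxddtoqs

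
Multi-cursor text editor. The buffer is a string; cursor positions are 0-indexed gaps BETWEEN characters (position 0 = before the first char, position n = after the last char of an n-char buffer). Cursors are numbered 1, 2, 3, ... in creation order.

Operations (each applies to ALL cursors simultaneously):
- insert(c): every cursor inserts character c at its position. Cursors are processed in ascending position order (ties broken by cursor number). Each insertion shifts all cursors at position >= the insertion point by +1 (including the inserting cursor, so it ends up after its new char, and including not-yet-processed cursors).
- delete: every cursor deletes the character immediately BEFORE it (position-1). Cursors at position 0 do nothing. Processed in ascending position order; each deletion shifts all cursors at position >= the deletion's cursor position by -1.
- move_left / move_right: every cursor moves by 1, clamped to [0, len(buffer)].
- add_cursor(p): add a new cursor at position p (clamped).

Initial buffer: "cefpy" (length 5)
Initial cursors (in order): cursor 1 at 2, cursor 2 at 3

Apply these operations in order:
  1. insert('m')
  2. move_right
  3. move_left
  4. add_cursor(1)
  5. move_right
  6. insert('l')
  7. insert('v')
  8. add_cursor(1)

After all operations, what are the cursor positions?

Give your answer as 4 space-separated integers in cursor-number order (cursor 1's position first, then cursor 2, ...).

After op 1 (insert('m')): buffer="cemfmpy" (len 7), cursors c1@3 c2@5, authorship ..1.2..
After op 2 (move_right): buffer="cemfmpy" (len 7), cursors c1@4 c2@6, authorship ..1.2..
After op 3 (move_left): buffer="cemfmpy" (len 7), cursors c1@3 c2@5, authorship ..1.2..
After op 4 (add_cursor(1)): buffer="cemfmpy" (len 7), cursors c3@1 c1@3 c2@5, authorship ..1.2..
After op 5 (move_right): buffer="cemfmpy" (len 7), cursors c3@2 c1@4 c2@6, authorship ..1.2..
After op 6 (insert('l')): buffer="celmflmply" (len 10), cursors c3@3 c1@6 c2@9, authorship ..31.12.2.
After op 7 (insert('v')): buffer="celvmflvmplvy" (len 13), cursors c3@4 c1@8 c2@12, authorship ..331.112.22.
After op 8 (add_cursor(1)): buffer="celvmflvmplvy" (len 13), cursors c4@1 c3@4 c1@8 c2@12, authorship ..331.112.22.

Answer: 8 12 4 1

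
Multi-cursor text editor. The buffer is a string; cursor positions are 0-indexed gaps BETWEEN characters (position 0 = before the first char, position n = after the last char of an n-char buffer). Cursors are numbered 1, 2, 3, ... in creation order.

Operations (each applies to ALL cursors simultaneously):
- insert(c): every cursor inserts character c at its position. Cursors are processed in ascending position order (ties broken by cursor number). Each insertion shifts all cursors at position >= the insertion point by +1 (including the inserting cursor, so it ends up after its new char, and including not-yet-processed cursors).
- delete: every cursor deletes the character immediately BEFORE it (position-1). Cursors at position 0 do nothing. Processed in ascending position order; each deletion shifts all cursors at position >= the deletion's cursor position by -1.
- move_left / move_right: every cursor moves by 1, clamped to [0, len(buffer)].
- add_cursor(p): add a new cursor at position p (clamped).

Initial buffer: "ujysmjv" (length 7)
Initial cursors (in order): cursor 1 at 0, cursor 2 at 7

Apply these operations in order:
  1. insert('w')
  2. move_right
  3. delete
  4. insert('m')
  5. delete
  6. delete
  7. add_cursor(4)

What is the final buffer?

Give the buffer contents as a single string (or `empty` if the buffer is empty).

Answer: jysmj

Derivation:
After op 1 (insert('w')): buffer="wujysmjvw" (len 9), cursors c1@1 c2@9, authorship 1.......2
After op 2 (move_right): buffer="wujysmjvw" (len 9), cursors c1@2 c2@9, authorship 1.......2
After op 3 (delete): buffer="wjysmjv" (len 7), cursors c1@1 c2@7, authorship 1......
After op 4 (insert('m')): buffer="wmjysmjvm" (len 9), cursors c1@2 c2@9, authorship 11......2
After op 5 (delete): buffer="wjysmjv" (len 7), cursors c1@1 c2@7, authorship 1......
After op 6 (delete): buffer="jysmj" (len 5), cursors c1@0 c2@5, authorship .....
After op 7 (add_cursor(4)): buffer="jysmj" (len 5), cursors c1@0 c3@4 c2@5, authorship .....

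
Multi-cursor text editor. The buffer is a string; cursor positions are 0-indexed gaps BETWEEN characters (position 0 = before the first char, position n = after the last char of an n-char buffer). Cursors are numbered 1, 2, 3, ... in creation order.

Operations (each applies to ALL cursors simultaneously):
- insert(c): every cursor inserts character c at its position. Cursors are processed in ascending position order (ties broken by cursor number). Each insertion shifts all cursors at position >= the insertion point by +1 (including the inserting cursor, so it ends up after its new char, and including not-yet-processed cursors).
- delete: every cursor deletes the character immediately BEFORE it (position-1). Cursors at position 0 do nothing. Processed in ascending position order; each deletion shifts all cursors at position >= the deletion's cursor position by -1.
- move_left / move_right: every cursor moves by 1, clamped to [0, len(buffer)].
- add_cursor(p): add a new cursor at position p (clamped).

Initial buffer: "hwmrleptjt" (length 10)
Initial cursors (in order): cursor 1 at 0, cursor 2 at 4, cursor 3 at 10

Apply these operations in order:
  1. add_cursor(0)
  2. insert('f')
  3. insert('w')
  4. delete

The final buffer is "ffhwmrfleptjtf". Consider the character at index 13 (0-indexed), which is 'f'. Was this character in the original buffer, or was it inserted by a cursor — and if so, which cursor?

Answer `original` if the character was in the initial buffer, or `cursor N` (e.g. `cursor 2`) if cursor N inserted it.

Answer: cursor 3

Derivation:
After op 1 (add_cursor(0)): buffer="hwmrleptjt" (len 10), cursors c1@0 c4@0 c2@4 c3@10, authorship ..........
After op 2 (insert('f')): buffer="ffhwmrfleptjtf" (len 14), cursors c1@2 c4@2 c2@7 c3@14, authorship 14....2......3
After op 3 (insert('w')): buffer="ffwwhwmrfwleptjtfw" (len 18), cursors c1@4 c4@4 c2@10 c3@18, authorship 1414....22......33
After op 4 (delete): buffer="ffhwmrfleptjtf" (len 14), cursors c1@2 c4@2 c2@7 c3@14, authorship 14....2......3
Authorship (.=original, N=cursor N): 1 4 . . . . 2 . . . . . . 3
Index 13: author = 3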